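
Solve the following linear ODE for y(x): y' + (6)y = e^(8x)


P(x) = 6 ⇒ μ = e^(6x).
(μ y)' = e^(14x) ⇒ μ y = e^(14x)/14 + C.
Divide by μ: y = (1/14)e^(8x) + Ce^(-6x).


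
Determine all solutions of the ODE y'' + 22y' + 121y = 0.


Characteristic equation: r² + 22r + 121 = 0, i.e. (r + 11)² = 0.
Repeated root r = -11; include an x factor for the second linearly independent solution.
General solution: y = (C₁ + C₂x)e^(-11x).


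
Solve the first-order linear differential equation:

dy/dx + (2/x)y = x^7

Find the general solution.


P(x) = 2/x ⇒ μ = x^2.
(x^2 y)' = x^9 ⇒ x^2 y = x^10/(10) + C.
Solve for y: y = (1/10)x^8 + C/x^2.


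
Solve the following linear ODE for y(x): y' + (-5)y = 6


P(x) = -5 ⇒ μ = e^(-5x).
(μ y)' = 6e^(-5x) ⇒ μ y = -(6/5)e^(-5x) + C.
Divide by μ: y = -6/5 + Ce^(5x).


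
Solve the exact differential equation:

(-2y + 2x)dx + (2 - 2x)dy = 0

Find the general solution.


Check exactness: ∂M/∂y = -2 and ∂N/∂x = -2; equal, so the equation is exact.
Integrate M with respect to x (treating y as constant): ∫M dx = -2xy + x^2 + h(y).
Differentiate w.r.t. y and set equal to N: the x-dependent terms already match, leaving h'(y) = 2. Integrate: h(y) = 2y.
So F(x,y) = 2y - 2xy + x^2.
General solution: 2y - 2xy + x^2 = C.


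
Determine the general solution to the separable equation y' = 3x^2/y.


Separate variables: y dy = 3x^2 dx.
Integrate both sides: y²/2 = x^3 + C₀.
Multiply by 2: y² = 2x^3 + C.


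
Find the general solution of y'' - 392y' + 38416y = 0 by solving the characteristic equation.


Characteristic equation: r² - 392r + 38416 = 0, i.e. (r - 196)² = 0.
Repeated root r = 196; include an x factor for the second linearly independent solution.
General solution: y = (C₁ + C₂x)e^(196x).


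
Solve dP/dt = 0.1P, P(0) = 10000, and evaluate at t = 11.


The ODE dP/dt = 0.1P has solution P(t) = P(0)e^(0.1t).
Substitute P(0) = 10000 and t = 11: P(11) = 10000 e^(1.10) ≈ 30042.


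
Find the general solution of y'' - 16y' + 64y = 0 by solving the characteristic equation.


Characteristic equation: r² - 16r + 64 = 0, i.e. (r - 8)² = 0.
Repeated root r = 8; include an x factor for the second linearly independent solution.
General solution: y = (C₁ + C₂x)e^(8x).


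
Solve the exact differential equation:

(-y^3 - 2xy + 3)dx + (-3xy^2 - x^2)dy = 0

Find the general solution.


Check exactness: ∂M/∂y = -3y^2 - 2x and ∂N/∂x = -3y^2 - 2x; equal, so the equation is exact.
Integrate M with respect to x (treating y as constant): ∫M dx = -xy^3 - x^2y + 3x + h(y).
Differentiate w.r.t. y and set equal to N: all terms match, so h'(y) = 0 and h is a constant absorbed into C.
General solution: -xy^3 - x^2y + 3x = C.


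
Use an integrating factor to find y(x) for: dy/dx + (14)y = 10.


P(x) = 14, Q(x) = 10; integrating factor μ = e^(14x).
(μ y)' = 10e^(14x) ⇒ μ y = (5/7)e^(14x) + C.
Divide by μ: y = 5/7 + Ce^(-14x).


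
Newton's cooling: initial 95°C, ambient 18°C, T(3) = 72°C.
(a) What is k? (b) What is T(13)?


Newton's law: T(t) = T_a + (T₀ - T_a)e^(-kt).
(a) Use T(3) = 72: (72 - 18)/(95 - 18) = e^(-k·3), so k = -ln(0.701)/3 ≈ 0.1183.
(b) Apply k to t = 13: T(13) = 18 + (77)e^(-1.538) ≈ 34.5°C.


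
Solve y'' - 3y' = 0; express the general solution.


Characteristic equation: r² - 3r = 0.
Factor: (r - 3)(r - 0) = 0 ⇒ r = 3, 0 (distinct real).
General solution: y = C₁e^(3x) + C₂.


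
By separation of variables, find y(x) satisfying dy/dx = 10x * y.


Separate variables: dy/y = 10x dx.
Integrate: ln|y| = 5x^2 + C₀.
Exponentiate: y = Ce^(5x^2).


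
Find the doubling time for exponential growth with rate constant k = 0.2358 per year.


Exponential growth: P(t) = P₀ e^(0.2358t). Set P(t)/P₀ = 2: e^(0.2358t) = 2.
Solve: t = ln(2)/0.2358 ≈ 2.94 years.


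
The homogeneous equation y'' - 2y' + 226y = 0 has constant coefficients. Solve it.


Characteristic equation: r² - 2r + 226 = 0.
Discriminant is negative; roots r = 1 ± 15i (complex conjugate pair).
General solution uses e^(α x)(C₁ cos(β x) + C₂ sin(β x)): y = e^(x)(C₁cos(15x) + C₂sin(15x)).


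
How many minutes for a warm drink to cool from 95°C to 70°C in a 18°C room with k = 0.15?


From T(t) = T_a + (T₀ - T_a)e^(-kt), set T(t) = 70:
(70 - 18) / (95 - 18) = e^(-0.15t), so t = -ln(0.675)/0.15 ≈ 2.6 minutes.


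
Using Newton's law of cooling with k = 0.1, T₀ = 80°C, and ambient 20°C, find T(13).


Newton's law: dT/dt = -k(T - T_a) has solution T(t) = T_a + (T₀ - T_a)e^(-kt).
Plug in T_a = 20, T₀ = 80, k = 0.1, t = 13: T(13) = 20 + (60)e^(-1.30) ≈ 36.4°C.


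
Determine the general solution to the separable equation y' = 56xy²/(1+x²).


Separate: dy/y² = 56x/(1+x²) dx.
Integrate LHS: ∫ dy/y² = -1/y.
Integrate RHS via u = 1+x²: 28ln(1+x²) + C.
Result: -1/y = 28ln(1+x²) + C.


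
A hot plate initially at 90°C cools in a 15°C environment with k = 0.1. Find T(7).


Newton's law: dT/dt = -k(T - T_a) has solution T(t) = T_a + (T₀ - T_a)e^(-kt).
Plug in T_a = 15, T₀ = 90, k = 0.1, t = 7: T(7) = 15 + (75)e^(-0.70) ≈ 52.2°C.


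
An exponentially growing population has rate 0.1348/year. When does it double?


Exponential growth: P(t) = P₀ e^(0.1348t). Set P(t)/P₀ = 2: e^(0.1348t) = 2.
Solve: t = ln(2)/0.1348 ≈ 5.14 years.


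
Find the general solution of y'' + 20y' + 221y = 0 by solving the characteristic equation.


Characteristic equation: r² + 20r + 221 = 0.
Discriminant is negative; roots r = -10 ± 11i (complex conjugate pair).
General solution uses e^(α x)(C₁ cos(β x) + C₂ sin(β x)): y = e^(-10x)(C₁cos(11x) + C₂sin(11x)).


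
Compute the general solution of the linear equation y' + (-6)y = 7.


P(x) = -6 ⇒ μ = e^(-6x).
(μ y)' = 7e^(-6x) ⇒ μ y = -(7/6)e^(-6x) + C.
Divide by μ: y = -7/6 + Ce^(6x).


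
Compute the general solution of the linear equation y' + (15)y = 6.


P(x) = 15, Q(x) = 6; integrating factor μ = e^(15x).
(μ y)' = 6e^(15x) ⇒ μ y = (2/5)e^(15x) + C.
Divide by μ: y = 2/5 + Ce^(-15x).


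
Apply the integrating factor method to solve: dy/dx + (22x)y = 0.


P(x) = 22x ⇒ μ = e^(11x²).
Q(x) = 0 so μ y is constant: y = Ce^(-11x²).


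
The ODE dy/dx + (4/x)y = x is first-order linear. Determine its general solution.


P(x) = 4/x ⇒ μ = x^4.
(x^4 y)' = x^4·x^1 = x^5.
Integrate: x^4 y = x^6/(6) + C.
Solve for y: y = (1/6)x^2 + C/x^4.


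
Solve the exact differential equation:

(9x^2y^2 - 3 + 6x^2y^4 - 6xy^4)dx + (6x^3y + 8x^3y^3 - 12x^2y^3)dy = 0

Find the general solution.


Check exactness: ∂M/∂y = 18x^2y + 24x^2y^3 - 24xy^3 and ∂N/∂x = 18x^2y + 24x^2y^3 - 24xy^3; equal, so the equation is exact.
Integrate M with respect to x (treating y as constant): ∫M dx = 3x^3y^2 - 3x + 2x^3y^4 - 3x^2y^4 + h(y).
Differentiate w.r.t. y and set equal to N: all terms match, so h'(y) = 0 and h is a constant absorbed into C.
General solution: 3x^3y^2 - 3x + 2x^3y^4 - 3x^2y^4 = C.


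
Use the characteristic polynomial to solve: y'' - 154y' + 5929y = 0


Characteristic equation: r² - 154r + 5929 = 0, i.e. (r - 77)² = 0.
Repeated root r = 77; include an x factor for the second linearly independent solution.
General solution: y = (C₁ + C₂x)e^(77x).


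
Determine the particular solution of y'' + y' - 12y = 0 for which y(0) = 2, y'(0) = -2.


Characteristic roots of r² + r - 12 = 0 are 3, -4.
General solution y = c₁ e^(3x) + c₂ e^(-4x).
Apply y(0) = 2: c₁ + c₂ = 2. Apply y'(0) = -2: 3 c₁ - 4 c₂ = -2.
Solve: c₁ = 6/7, c₂ = 8/7.
Particular solution: y = (6/7)e^(3x) + (8/7)e^(-4x).


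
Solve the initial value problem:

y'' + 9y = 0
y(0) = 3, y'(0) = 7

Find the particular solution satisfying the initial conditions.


Characteristic roots of r² + 9 = 0 are ±3i, so y = C₁cos(3x) + C₂sin(3x).
Apply y(0) = 3: C₁ = 3. Differentiate and apply y'(0) = 7: 3·C₂ = 7, so C₂ = 7/3.
Particular solution: y = 3cos(3x) + (7/3)sin(3x).


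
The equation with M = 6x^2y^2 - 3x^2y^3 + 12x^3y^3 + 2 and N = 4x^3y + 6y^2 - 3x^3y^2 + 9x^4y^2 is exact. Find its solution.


Check exactness: ∂M/∂y = 12x^2y - 9x^2y^2 + 36x^3y^2 and ∂N/∂x = 12x^2y - 9x^2y^2 + 36x^3y^2; equal, so the equation is exact.
Integrate M with respect to x (treating y as constant): ∫M dx = 2x^3y^2 - x^3y^3 + 3x^4y^3 + 2x + h(y).
Differentiate w.r.t. y and set equal to N: the x-dependent terms already match, leaving h'(y) = 6y^2. Integrate: h(y) = 2y^3.
So F(x,y) = 2x^3y^2 + 2y^3 - x^3y^3 + 3x^4y^3 + 2x.
General solution: 2x^3y^2 + 2y^3 - x^3y^3 + 3x^4y^3 + 2x = C.


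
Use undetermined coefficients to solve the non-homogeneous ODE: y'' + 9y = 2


Homogeneous part: r² + 9 = 0 ⇒ r = ±3i, so y_h = C₁cos(3x) + C₂sin(3x).
Try constant y_p = A; plug in: 9A = 2 ⇒ A = 2/9.
General solution: y = C₁cos(3x) + C₂sin(3x) + 2/9.


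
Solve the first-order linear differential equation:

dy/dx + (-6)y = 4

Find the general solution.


P(x) = -6 ⇒ μ = e^(-6x).
(μ y)' = 4e^(-6x) ⇒ μ y = -(2/3)e^(-6x) + C.
Divide by μ: y = -2/3 + Ce^(6x).


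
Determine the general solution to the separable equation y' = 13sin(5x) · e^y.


Separate: e^(-y) dy = 13sin(5x) dx.
Integrate: -e^(-y) = -(13/5)cos(5x) + C₀.
Rearrange: e^(-y) = (13/5)cos(5x) + C.


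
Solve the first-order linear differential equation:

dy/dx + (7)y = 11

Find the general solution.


P(x) = 7, Q(x) = 11; integrating factor μ = e^(7x).
(μ y)' = 11e^(7x) ⇒ μ y = (11/7)e^(7x) + C.
Divide by μ: y = 11/7 + Ce^(-7x).


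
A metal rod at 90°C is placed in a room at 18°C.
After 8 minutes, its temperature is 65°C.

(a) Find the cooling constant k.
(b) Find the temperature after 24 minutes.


Newton's law: T(t) = T_a + (T₀ - T_a)e^(-kt).
(a) Use T(8) = 65: (65 - 18)/(90 - 18) = e^(-k·8), so k = -ln(0.653)/8 ≈ 0.0533.
(b) Apply k to t = 24: T(24) = 18 + (72)e^(-1.280) ≈ 38.0°C.


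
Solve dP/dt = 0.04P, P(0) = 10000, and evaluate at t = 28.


The ODE dP/dt = 0.04P has solution P(t) = P(0)e^(0.04t).
Substitute P(0) = 10000 and t = 28: P(28) = 10000 e^(1.12) ≈ 30649.


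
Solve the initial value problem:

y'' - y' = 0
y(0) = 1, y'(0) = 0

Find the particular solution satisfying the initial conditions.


Characteristic roots of r² - r = 0 are 1, 0.
General solution y = c₁ e^(x) + c₂.
Apply y(0) = 1: c₁ + c₂ = 1. Apply y'(0) = 0: 1 c₁ + 0 c₂ = 0.
Solve: c₁ = 0, c₂ = 1.
Particular solution: y = 0e^(x) + 1.


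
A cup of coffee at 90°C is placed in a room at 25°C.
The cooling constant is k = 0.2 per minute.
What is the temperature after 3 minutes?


Newton's law: dT/dt = -k(T - T_a) has solution T(t) = T_a + (T₀ - T_a)e^(-kt).
Plug in T_a = 25, T₀ = 90, k = 0.2, t = 3: T(3) = 25 + (65)e^(-0.60) ≈ 60.7°C.


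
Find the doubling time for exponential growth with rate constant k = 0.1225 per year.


Exponential growth: P(t) = P₀ e^(0.1225t). Set P(t)/P₀ = 2: e^(0.1225t) = 2.
Solve: t = ln(2)/0.1225 ≈ 5.66 years.


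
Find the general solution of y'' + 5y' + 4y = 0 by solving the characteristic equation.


Characteristic equation: r² + 5r + 4 = 0.
Factor: (r + 1)(r + 4) = 0 ⇒ r = -1, -4 (distinct real).
General solution: y = C₁e^(-x) + C₂e^(-4x).


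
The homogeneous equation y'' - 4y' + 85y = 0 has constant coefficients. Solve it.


Characteristic equation: r² - 4r + 85 = 0.
Discriminant is negative; roots r = 2 ± 9i (complex conjugate pair).
General solution uses e^(α x)(C₁ cos(β x) + C₂ sin(β x)): y = e^(2x)(C₁cos(9x) + C₂sin(9x)).


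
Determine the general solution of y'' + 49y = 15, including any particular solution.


Homogeneous part: r² + 49 = 0 ⇒ r = ±7i, so y_h = C₁cos(7x) + C₂sin(7x).
Try constant y_p = A; plug in: 49A = 15 ⇒ A = 15/49.
General solution: y = C₁cos(7x) + C₂sin(7x) + 15/49.


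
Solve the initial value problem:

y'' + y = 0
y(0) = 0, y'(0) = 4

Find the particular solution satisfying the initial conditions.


Characteristic roots of r² + 1 = 0 are ±1i, so y = C₁cos(x) + C₂sin(x).
Apply y(0) = 0: C₁ = 0. Differentiate and apply y'(0) = 4: 1·C₂ = 4, so C₂ = 4.
Particular solution: y = 4sin(x).


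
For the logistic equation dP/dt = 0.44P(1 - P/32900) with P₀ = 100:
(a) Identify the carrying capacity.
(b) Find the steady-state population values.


Logistic ODE dP/dt = 0.44P(1 - P/32900) has equilibria where dP/dt = 0, i.e. P = 0 or P = 32900.
The coefficient (1 - P/K) = 0 when P = K, identifying K = 32900 as the carrying capacity.
(a) K = 32900; (b) equilibria P = 0 and P = 32900.


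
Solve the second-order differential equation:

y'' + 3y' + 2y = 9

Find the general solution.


Characteristic roots of r² + 3r + 2 = 0 are -1, -2.
y_h = C₁e^(-x) + C₂e^(-2x).
Constant forcing; try y_p = A. Then 2A = 9 ⇒ A = 9/2.
General solution: y = C₁e^(-x) + C₂e^(-2x) + 9/2.


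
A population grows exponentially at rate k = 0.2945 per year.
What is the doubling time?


Exponential growth: P(t) = P₀ e^(0.2945t). Set P(t)/P₀ = 2: e^(0.2945t) = 2.
Solve: t = ln(2)/0.2945 ≈ 2.35 years.


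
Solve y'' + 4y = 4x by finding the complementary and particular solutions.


Homogeneous: r² + 4 = 0 ⇒ r = ±2i, y_h = C₁cos(2x) + C₂sin(2x).
Polynomial forcing; try y_p = Ax + B. Then y_p'' + 4 y_p = 4(Ax + B) = 4x, so B = 0 and A = 1.
General solution: y = C₁cos(2x) + C₂sin(2x) + x.


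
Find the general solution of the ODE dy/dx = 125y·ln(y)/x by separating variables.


Separate: dy/[y ln(y)] = 125 dx/x.
Substitute u = ln(y): du/u = 125 dx/x.
Integrate: ln|ln(y)| = 125ln|x| + C₀, hence ln(y) = C·x^125.


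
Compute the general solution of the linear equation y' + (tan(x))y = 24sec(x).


P(x) = tan(x) ⇒ μ = e^(∫tan(x)dx) = sec(x).
(sec(x) y)' = 24sec²(x) ⇒ sec(x) y = 24tan(x) + C.
Multiply by cos(x): y = 24sin(x) + C·cos(x).


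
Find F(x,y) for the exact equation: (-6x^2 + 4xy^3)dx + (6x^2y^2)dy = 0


Check exactness: ∂M/∂y = 12xy^2 and ∂N/∂x = 12xy^2; equal, so the equation is exact.
Integrate M with respect to x (treating y as constant): ∫M dx = -2x^3 + 2x^2y^3 + h(y).
Differentiate w.r.t. y and set equal to N: all terms match, so h'(y) = 0 and h is a constant absorbed into C.
General solution: -2x^3 + 2x^2y^3 = C.


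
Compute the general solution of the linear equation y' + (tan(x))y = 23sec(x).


P(x) = tan(x) ⇒ μ = e^(∫tan(x)dx) = sec(x).
(sec(x) y)' = 23sec²(x) ⇒ sec(x) y = 23tan(x) + C.
Multiply by cos(x): y = 23sin(x) + C·cos(x).


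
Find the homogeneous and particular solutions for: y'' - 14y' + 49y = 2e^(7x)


Characteristic polynomial (r - 7)² = 0; repeated root r = 7.
y_h = (C₁ + C₂x)e^(7x). Forcing matches the repeated root (resonance), so try y_p = Ax² e^(7x).
Substitute and solve for A: 2A = 2, so A = 1.
General solution: y = (C₁ + C₂x + x²)e^(7x).


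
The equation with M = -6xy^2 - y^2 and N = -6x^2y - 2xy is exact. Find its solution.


Check exactness: ∂M/∂y = -12xy - 2y and ∂N/∂x = -12xy - 2y; equal, so the equation is exact.
Integrate M with respect to x (treating y as constant): ∫M dx = -3x^2y^2 - xy^2 + h(y).
Differentiate w.r.t. y and set equal to N: all terms match, so h'(y) = 0 and h is a constant absorbed into C.
General solution: -3x^2y^2 - xy^2 = C.


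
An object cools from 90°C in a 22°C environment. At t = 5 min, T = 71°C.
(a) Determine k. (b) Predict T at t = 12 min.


Newton's law: T(t) = T_a + (T₀ - T_a)e^(-kt).
(a) Use T(5) = 71: (71 - 22)/(90 - 22) = e^(-k·5), so k = -ln(0.721)/5 ≈ 0.0655.
(b) Apply k to t = 12: T(12) = 22 + (68)e^(-0.786) ≈ 53.0°C.


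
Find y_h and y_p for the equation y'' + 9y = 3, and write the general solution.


Homogeneous part: r² + 9 = 0 ⇒ r = ±3i, so y_h = C₁cos(3x) + C₂sin(3x).
Try constant y_p = A; plug in: 9A = 3 ⇒ A = 1/3.
General solution: y = C₁cos(3x) + C₂sin(3x) + 1/3.


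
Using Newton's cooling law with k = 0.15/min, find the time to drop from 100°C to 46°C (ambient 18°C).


From T(t) = T_a + (T₀ - T_a)e^(-kt), set T(t) = 46:
(46 - 18) / (100 - 18) = e^(-0.15t), so t = -ln(0.341)/0.15 ≈ 7.2 minutes.


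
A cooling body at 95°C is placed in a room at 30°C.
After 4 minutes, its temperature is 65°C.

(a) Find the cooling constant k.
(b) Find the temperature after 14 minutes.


Newton's law: T(t) = T_a + (T₀ - T_a)e^(-kt).
(a) Use T(4) = 65: (65 - 30)/(95 - 30) = e^(-k·4), so k = -ln(0.538)/4 ≈ 0.1548.
(b) Apply k to t = 14: T(14) = 30 + (65)e^(-2.167) ≈ 37.4°C.


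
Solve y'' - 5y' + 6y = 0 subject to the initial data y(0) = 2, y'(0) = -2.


Characteristic roots of r² - 5r + 6 = 0 are 3, 2.
General solution y = c₁ e^(3x) + c₂ e^(2x).
Apply y(0) = 2: c₁ + c₂ = 2. Apply y'(0) = -2: 3 c₁ + 2 c₂ = -2.
Solve: c₁ = -6, c₂ = 8.
Particular solution: y = -6e^(3x) + 8e^(2x).


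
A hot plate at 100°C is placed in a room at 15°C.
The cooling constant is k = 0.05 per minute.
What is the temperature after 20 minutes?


Newton's law: dT/dt = -k(T - T_a) has solution T(t) = T_a + (T₀ - T_a)e^(-kt).
Plug in T_a = 15, T₀ = 100, k = 0.05, t = 20: T(20) = 15 + (85)e^(-1.00) ≈ 46.3°C.


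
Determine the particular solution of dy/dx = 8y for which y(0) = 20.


General solution of y' = 8y is y = Ce^(8x).
Apply y(0) = 20: C = 20.
Particular solution: y = 20e^(8x).


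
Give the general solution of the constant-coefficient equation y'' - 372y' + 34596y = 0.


Characteristic equation: r² - 372r + 34596 = 0, i.e. (r - 186)² = 0.
Repeated root r = 186; include an x factor for the second linearly independent solution.
General solution: y = (C₁ + C₂x)e^(186x).


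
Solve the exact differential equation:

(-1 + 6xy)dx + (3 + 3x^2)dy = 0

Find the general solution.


Check exactness: ∂M/∂y = 6x and ∂N/∂x = 6x; equal, so the equation is exact.
Integrate M with respect to x (treating y as constant): ∫M dx = -x + 3x^2y + h(y).
Differentiate w.r.t. y and set equal to N: the x-dependent terms already match, leaving h'(y) = 3. Integrate: h(y) = 3y.
So F(x,y) = -x + 3y + 3x^2y.
General solution: -x + 3y + 3x^2y = C.


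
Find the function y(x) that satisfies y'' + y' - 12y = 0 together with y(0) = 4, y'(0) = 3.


Characteristic roots of r² + r - 12 = 0 are 3, -4.
General solution y = c₁ e^(3x) + c₂ e^(-4x).
Apply y(0) = 4: c₁ + c₂ = 4. Apply y'(0) = 3: 3 c₁ - 4 c₂ = 3.
Solve: c₁ = 19/7, c₂ = 9/7.
Particular solution: y = (19/7)e^(3x) + (9/7)e^(-4x).


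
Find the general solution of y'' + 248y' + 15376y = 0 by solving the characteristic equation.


Characteristic equation: r² + 248r + 15376 = 0, i.e. (r + 124)² = 0.
Repeated root r = -124; include an x factor for the second linearly independent solution.
General solution: y = (C₁ + C₂x)e^(-124x).


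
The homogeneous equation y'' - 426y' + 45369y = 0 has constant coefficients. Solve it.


Characteristic equation: r² - 426r + 45369 = 0, i.e. (r - 213)² = 0.
Repeated root r = 213; include an x factor for the second linearly independent solution.
General solution: y = (C₁ + C₂x)e^(213x).


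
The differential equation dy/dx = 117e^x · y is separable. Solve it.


Separate variables: dy/y = 117e^x dx.
Integrate: ln|y| = 117e^x + C₀.
Exponentiate: y = Ce^(117e^x).


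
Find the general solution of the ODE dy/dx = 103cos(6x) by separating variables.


g(y) = 1, so integrate directly: y = ∫ 103cos(6x) dx = (103/6)sin(6x) + C.


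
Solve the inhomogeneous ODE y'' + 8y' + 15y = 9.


Characteristic roots of r² + 8r + 15 = 0 are -3, -5.
y_h = C₁e^(-3x) + C₂e^(-5x).
Constant forcing; try y_p = A. Then 15A = 9 ⇒ A = 3/5.
General solution: y = C₁e^(-3x) + C₂e^(-5x) + 3/5.


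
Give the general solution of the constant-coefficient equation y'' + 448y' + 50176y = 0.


Characteristic equation: r² + 448r + 50176 = 0, i.e. (r + 224)² = 0.
Repeated root r = -224; include an x factor for the second linearly independent solution.
General solution: y = (C₁ + C₂x)e^(-224x).


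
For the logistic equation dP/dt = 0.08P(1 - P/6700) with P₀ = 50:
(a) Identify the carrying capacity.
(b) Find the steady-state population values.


Logistic ODE dP/dt = 0.08P(1 - P/6700) has equilibria where dP/dt = 0, i.e. P = 0 or P = 6700.
The coefficient (1 - P/K) = 0 when P = K, identifying K = 6700 as the carrying capacity.
(a) K = 6700; (b) equilibria P = 0 and P = 6700.


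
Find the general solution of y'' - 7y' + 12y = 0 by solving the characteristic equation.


Characteristic equation: r² - 7r + 12 = 0.
Factor: (r - 4)(r - 3) = 0 ⇒ r = 4, 3 (distinct real).
General solution: y = C₁e^(4x) + C₂e^(3x).


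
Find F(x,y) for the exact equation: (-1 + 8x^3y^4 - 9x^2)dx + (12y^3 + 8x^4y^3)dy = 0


Check exactness: ∂M/∂y = 32x^3y^3 and ∂N/∂x = 32x^3y^3; equal, so the equation is exact.
Integrate M with respect to x (treating y as constant): ∫M dx = -x + 2x^4y^4 - 3x^3 + h(y).
Differentiate w.r.t. y and set equal to N: the x-dependent terms already match, leaving h'(y) = 12y^3. Integrate: h(y) = 3y^4.
So F(x,y) = -x + 3y^4 + 2x^4y^4 - 3x^3.
General solution: -x + 3y^4 + 2x^4y^4 - 3x^3 = C.


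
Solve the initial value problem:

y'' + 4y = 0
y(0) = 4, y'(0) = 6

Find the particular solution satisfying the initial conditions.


Characteristic roots of r² + 4 = 0 are ±2i, so y = C₁cos(2x) + C₂sin(2x).
Apply y(0) = 4: C₁ = 4. Differentiate and apply y'(0) = 6: 2·C₂ = 6, so C₂ = 3.
Particular solution: y = 4cos(2x) + 3sin(2x).


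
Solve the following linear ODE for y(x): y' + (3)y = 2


P(x) = 3, Q(x) = 2; integrating factor μ = e^(3x).
(μ y)' = 2e^(3x) ⇒ μ y = (2/3)e^(3x) + C.
Divide by μ: y = 2/3 + Ce^(-3x).


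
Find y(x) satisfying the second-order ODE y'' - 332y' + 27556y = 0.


Characteristic equation: r² - 332r + 27556 = 0, i.e. (r - 166)² = 0.
Repeated root r = 166; include an x factor for the second linearly independent solution.
General solution: y = (C₁ + C₂x)e^(166x).


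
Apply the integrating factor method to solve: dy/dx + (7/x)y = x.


P(x) = 7/x ⇒ μ = x^7.
(x^7 y)' = x^8 ⇒ x^7 y = x^9/(9) + C.
Solve for y: y = (1/9)x^2 + C/x^7.


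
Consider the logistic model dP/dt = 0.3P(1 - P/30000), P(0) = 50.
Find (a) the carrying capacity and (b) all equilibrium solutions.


Logistic ODE dP/dt = 0.3P(1 - P/30000) has equilibria where dP/dt = 0, i.e. P = 0 or P = 30000.
The coefficient (1 - P/K) = 0 when P = K, identifying K = 30000 as the carrying capacity.
(a) K = 30000; (b) equilibria P = 0 and P = 30000.


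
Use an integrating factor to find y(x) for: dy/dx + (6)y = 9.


P(x) = 6, Q(x) = 9; integrating factor μ = e^(6x).
(μ y)' = 9e^(6x) ⇒ μ y = (3/2)e^(6x) + C.
Divide by μ: y = 3/2 + Ce^(-6x).


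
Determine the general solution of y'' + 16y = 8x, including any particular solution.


Homogeneous: r² + 16 = 0 ⇒ r = ±4i, y_h = C₁cos(4x) + C₂sin(4x).
Polynomial forcing; try y_p = Ax + B. Then y_p'' + 16 y_p = 16(Ax + B) = 8x, so B = 0 and A = 1/2.
General solution: y = C₁cos(4x) + C₂sin(4x) + (1/2)x.


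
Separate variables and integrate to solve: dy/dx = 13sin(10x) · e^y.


Separate: e^(-y) dy = 13sin(10x) dx.
Integrate: -e^(-y) = -(13/10)cos(10x) + C₀.
Rearrange: e^(-y) = (13/10)cos(10x) + C.


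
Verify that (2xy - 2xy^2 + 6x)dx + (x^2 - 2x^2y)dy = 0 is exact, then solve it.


Check exactness: ∂M/∂y = 2x - 4xy and ∂N/∂x = 2x - 4xy; equal, so the equation is exact.
Integrate M with respect to x (treating y as constant): ∫M dx = x^2y - x^2y^2 + 3x^2 + h(y).
Differentiate w.r.t. y and set equal to N: all terms match, so h'(y) = 0 and h is a constant absorbed into C.
General solution: x^2y - x^2y^2 + 3x^2 = C.


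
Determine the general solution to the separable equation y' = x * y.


Separate variables: dy/y = x dx.
Integrate: ln|y| = (1/2)x^2 + C₀.
Exponentiate: y = Ce^((1/2)x^2).


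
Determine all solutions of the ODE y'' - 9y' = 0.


Characteristic equation: r² - 9r = 0.
Factor: (r - 9)(r - 0) = 0 ⇒ r = 9, 0 (distinct real).
General solution: y = C₁e^(9x) + C₂.


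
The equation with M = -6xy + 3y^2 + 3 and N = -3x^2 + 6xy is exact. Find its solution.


Check exactness: ∂M/∂y = -6x + 6y and ∂N/∂x = -6x + 6y; equal, so the equation is exact.
Integrate M with respect to x (treating y as constant): ∫M dx = -3x^2y + 3xy^2 + 3x + h(y).
Differentiate w.r.t. y and set equal to N: all terms match, so h'(y) = 0 and h is a constant absorbed into C.
General solution: -3x^2y + 3xy^2 + 3x = C.


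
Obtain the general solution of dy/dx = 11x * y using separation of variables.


Separate variables: dy/y = 11x dx.
Integrate: ln|y| = (11/2)x^2 + C₀.
Exponentiate: y = Ce^((11/2)x^2).


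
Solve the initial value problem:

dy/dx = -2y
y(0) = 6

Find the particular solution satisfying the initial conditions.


General solution of y' = -2y is y = Ce^(-2x).
Apply y(0) = 6: C = 6.
Particular solution: y = 6e^(-2x).


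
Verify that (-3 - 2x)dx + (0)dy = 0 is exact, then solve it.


Check exactness: ∂M/∂y = 0 and ∂N/∂x = 0; equal, so the equation is exact.
Integrate M with respect to x (treating y as constant): ∫M dx = -3x - x^2 + h(y).
Differentiate w.r.t. y and set equal to N: all terms match, so h'(y) = 0 and h is a constant absorbed into C.
General solution: -3x - x^2 = C.


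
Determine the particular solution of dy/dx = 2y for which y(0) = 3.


General solution of y' = 2y is y = Ce^(2x).
Apply y(0) = 3: C = 3.
Particular solution: y = 3e^(2x).


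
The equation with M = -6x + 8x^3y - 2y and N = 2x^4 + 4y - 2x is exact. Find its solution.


Check exactness: ∂M/∂y = 8x^3 - 2 and ∂N/∂x = 8x^3 - 2; equal, so the equation is exact.
Integrate M with respect to x (treating y as constant): ∫M dx = -3x^2 + 2x^4y - 2xy + h(y).
Differentiate w.r.t. y and set equal to N: the x-dependent terms already match, leaving h'(y) = 4y. Integrate: h(y) = 2y^2.
So F(x,y) = -3x^2 + 2x^4y + 2y^2 - 2xy.
General solution: -3x^2 + 2x^4y + 2y^2 - 2xy = C.


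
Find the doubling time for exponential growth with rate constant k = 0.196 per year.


Exponential growth: P(t) = P₀ e^(0.196t). Set P(t)/P₀ = 2: e^(0.196t) = 2.
Solve: t = ln(2)/0.196 ≈ 3.54 years.


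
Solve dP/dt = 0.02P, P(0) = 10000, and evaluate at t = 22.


The ODE dP/dt = 0.02P has solution P(t) = P(0)e^(0.02t).
Substitute P(0) = 10000 and t = 22: P(22) = 10000 e^(0.44) ≈ 15527.


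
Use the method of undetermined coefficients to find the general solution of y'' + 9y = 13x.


Homogeneous: r² + 9 = 0 ⇒ r = ±3i, y_h = C₁cos(3x) + C₂sin(3x).
Polynomial forcing; try y_p = Ax + B. Then y_p'' + 9 y_p = 9(Ax + B) = 13x, so B = 0 and A = 13/9.
General solution: y = C₁cos(3x) + C₂sin(3x) + (13/9)x.


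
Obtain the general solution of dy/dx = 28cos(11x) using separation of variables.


g(y) = 1, so integrate directly: y = ∫ 28cos(11x) dx = (28/11)sin(11x) + C.


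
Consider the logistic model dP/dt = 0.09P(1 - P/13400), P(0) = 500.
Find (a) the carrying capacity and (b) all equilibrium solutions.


Logistic ODE dP/dt = 0.09P(1 - P/13400) has equilibria where dP/dt = 0, i.e. P = 0 or P = 13400.
The coefficient (1 - P/K) = 0 when P = K, identifying K = 13400 as the carrying capacity.
(a) K = 13400; (b) equilibria P = 0 and P = 13400.


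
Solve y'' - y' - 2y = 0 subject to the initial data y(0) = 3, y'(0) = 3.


Characteristic roots of r² - r - 2 = 0 are 2, -1.
General solution y = c₁ e^(2x) + c₂ e^(-x).
Apply y(0) = 3: c₁ + c₂ = 3. Apply y'(0) = 3: 2 c₁ - 1 c₂ = 3.
Solve: c₁ = 2, c₂ = 1.
Particular solution: y = 2e^(2x) + e^(-x).


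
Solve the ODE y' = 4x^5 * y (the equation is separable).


Separate variables: dy/y = 4x^5 dx.
Integrate: ln|y| = (2/3)x^6 + C₀.
Exponentiate: y = Ce^((2/3)x^6).


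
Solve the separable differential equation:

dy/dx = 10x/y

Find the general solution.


Separate variables: y dy = 10x dx.
Integrate both sides: y²/2 = 5x^2 + C₀.
Multiply by 2: y² = 10x^2 + C.


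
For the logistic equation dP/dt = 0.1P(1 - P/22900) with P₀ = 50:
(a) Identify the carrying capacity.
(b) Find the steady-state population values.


Logistic ODE dP/dt = 0.1P(1 - P/22900) has equilibria where dP/dt = 0, i.e. P = 0 or P = 22900.
The coefficient (1 - P/K) = 0 when P = K, identifying K = 22900 as the carrying capacity.
(a) K = 22900; (b) equilibria P = 0 and P = 22900.


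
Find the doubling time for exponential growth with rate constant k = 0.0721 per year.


Exponential growth: P(t) = P₀ e^(0.0721t). Set P(t)/P₀ = 2: e^(0.0721t) = 2.
Solve: t = ln(2)/0.0721 ≈ 9.61 years.


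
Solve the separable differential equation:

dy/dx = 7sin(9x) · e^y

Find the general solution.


Separate: e^(-y) dy = 7sin(9x) dx.
Integrate: -e^(-y) = -(7/9)cos(9x) + C₀.
Rearrange: e^(-y) = (7/9)cos(9x) + C.


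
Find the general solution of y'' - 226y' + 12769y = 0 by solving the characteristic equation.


Characteristic equation: r² - 226r + 12769 = 0, i.e. (r - 113)² = 0.
Repeated root r = 113; include an x factor for the second linearly independent solution.
General solution: y = (C₁ + C₂x)e^(113x).


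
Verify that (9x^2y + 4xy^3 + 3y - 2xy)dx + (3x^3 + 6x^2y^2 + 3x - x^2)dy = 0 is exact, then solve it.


Check exactness: ∂M/∂y = 9x^2 + 12xy^2 + 3 - 2x and ∂N/∂x = 9x^2 + 12xy^2 + 3 - 2x; equal, so the equation is exact.
Integrate M with respect to x (treating y as constant): ∫M dx = 3x^3y + 2x^2y^3 + 3xy - x^2y + h(y).
Differentiate w.r.t. y and set equal to N: all terms match, so h'(y) = 0 and h is a constant absorbed into C.
General solution: 3x^3y + 2x^2y^3 + 3xy - x^2y = C.


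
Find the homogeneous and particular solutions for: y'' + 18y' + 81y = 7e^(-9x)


Characteristic polynomial (r + 9)² = 0; repeated root r = -9.
y_h = (C₁ + C₂x)e^(-9x). Forcing matches the repeated root (resonance), so try y_p = Ax² e^(-9x).
Substitute and solve for A: 2A = 7, so A = 7/2.
General solution: y = (C₁ + C₂x + (7/2)x²)e^(-9x).


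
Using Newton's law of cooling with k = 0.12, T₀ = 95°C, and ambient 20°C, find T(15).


Newton's law: dT/dt = -k(T - T_a) has solution T(t) = T_a + (T₀ - T_a)e^(-kt).
Plug in T_a = 20, T₀ = 95, k = 0.12, t = 15: T(15) = 20 + (75)e^(-1.80) ≈ 32.4°C.


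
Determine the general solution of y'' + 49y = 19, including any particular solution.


Homogeneous part: r² + 49 = 0 ⇒ r = ±7i, so y_h = C₁cos(7x) + C₂sin(7x).
Try constant y_p = A; plug in: 49A = 19 ⇒ A = 19/49.
General solution: y = C₁cos(7x) + C₂sin(7x) + 19/49.


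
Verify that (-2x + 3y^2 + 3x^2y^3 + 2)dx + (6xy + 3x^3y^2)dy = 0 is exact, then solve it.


Check exactness: ∂M/∂y = 6y + 9x^2y^2 and ∂N/∂x = 6y + 9x^2y^2; equal, so the equation is exact.
Integrate M with respect to x (treating y as constant): ∫M dx = -x^2 + 3xy^2 + x^3y^3 + 2x + h(y).
Differentiate w.r.t. y and set equal to N: all terms match, so h'(y) = 0 and h is a constant absorbed into C.
General solution: -x^2 + 3xy^2 + x^3y^3 + 2x = C.


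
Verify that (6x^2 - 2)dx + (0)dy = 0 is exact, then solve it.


Check exactness: ∂M/∂y = 0 and ∂N/∂x = 0; equal, so the equation is exact.
Integrate M with respect to x (treating y as constant): ∫M dx = 2x^3 - 2x + h(y).
Differentiate w.r.t. y and set equal to N: all terms match, so h'(y) = 0 and h is a constant absorbed into C.
General solution: 2x^3 - 2x = C.


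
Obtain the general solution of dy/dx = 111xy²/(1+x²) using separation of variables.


Separate: dy/y² = 111x/(1+x²) dx.
Integrate LHS: ∫ dy/y² = -1/y.
Integrate RHS via u = 1+x²: (111/2)ln(1+x²) + C.
Result: -1/y = (111/2)ln(1+x²) + C.


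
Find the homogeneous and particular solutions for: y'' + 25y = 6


Homogeneous part: r² + 25 = 0 ⇒ r = ±5i, so y_h = C₁cos(5x) + C₂sin(5x).
Try constant y_p = A; plug in: 25A = 6 ⇒ A = 6/25.
General solution: y = C₁cos(5x) + C₂sin(5x) + 6/25.


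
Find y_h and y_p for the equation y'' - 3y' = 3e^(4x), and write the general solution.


Characteristic roots of r² - 3r = 0 are 3, 0.
y_h = C₁e^(3x) + C₂.
Forcing exponent 4 is not a characteristic root; try y_p = Ae^(4x).
Substitute: A·(16 + (-3)·4 + (0)) = A·4 = 3, so A = 3/4.
General solution: y = C₁e^(3x) + C₂ + (3/4)e^(4x).


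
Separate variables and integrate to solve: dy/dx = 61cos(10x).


g(y) = 1, so integrate directly: y = ∫ 61cos(10x) dx = (61/10)sin(10x) + C.


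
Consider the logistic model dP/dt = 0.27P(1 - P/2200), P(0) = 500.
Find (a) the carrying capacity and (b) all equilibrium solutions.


Logistic ODE dP/dt = 0.27P(1 - P/2200) has equilibria where dP/dt = 0, i.e. P = 0 or P = 2200.
The coefficient (1 - P/K) = 0 when P = K, identifying K = 2200 as the carrying capacity.
(a) K = 2200; (b) equilibria P = 0 and P = 2200.


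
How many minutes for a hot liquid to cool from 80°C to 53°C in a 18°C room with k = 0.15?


From T(t) = T_a + (T₀ - T_a)e^(-kt), set T(t) = 53:
(53 - 18) / (80 - 18) = e^(-0.15t), so t = -ln(0.565)/0.15 ≈ 3.8 minutes.


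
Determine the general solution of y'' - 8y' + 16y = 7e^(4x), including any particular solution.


Characteristic polynomial (r - 4)² = 0; repeated root r = 4.
y_h = (C₁ + C₂x)e^(4x). Forcing matches the repeated root (resonance), so try y_p = Ax² e^(4x).
Substitute and solve for A: 2A = 7, so A = 7/2.
General solution: y = (C₁ + C₂x + (7/2)x²)e^(4x).


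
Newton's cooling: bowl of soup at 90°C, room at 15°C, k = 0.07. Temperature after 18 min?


Newton's law: dT/dt = -k(T - T_a) has solution T(t) = T_a + (T₀ - T_a)e^(-kt).
Plug in T_a = 15, T₀ = 90, k = 0.07, t = 18: T(18) = 15 + (75)e^(-1.26) ≈ 36.3°C.


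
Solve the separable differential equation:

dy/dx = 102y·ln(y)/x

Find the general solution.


Separate: dy/[y ln(y)] = 102 dx/x.
Substitute u = ln(y): du/u = 102 dx/x.
Integrate: ln|ln(y)| = 102ln|x| + C₀, hence ln(y) = C·x^102.


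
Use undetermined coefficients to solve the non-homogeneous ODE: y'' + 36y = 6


Homogeneous part: r² + 36 = 0 ⇒ r = ±6i, so y_h = C₁cos(6x) + C₂sin(6x).
Try constant y_p = A; plug in: 36A = 6 ⇒ A = 1/6.
General solution: y = C₁cos(6x) + C₂sin(6x) + 1/6.


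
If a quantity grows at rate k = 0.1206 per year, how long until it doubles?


Exponential growth: P(t) = P₀ e^(0.1206t). Set P(t)/P₀ = 2: e^(0.1206t) = 2.
Solve: t = ln(2)/0.1206 ≈ 5.75 years.


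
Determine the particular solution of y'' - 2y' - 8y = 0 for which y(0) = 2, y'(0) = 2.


Characteristic roots of r² - 2r - 8 = 0 are -2, 4.
General solution y = c₁ e^(-2x) + c₂ e^(4x).
Apply y(0) = 2: c₁ + c₂ = 2. Apply y'(0) = 2: -2 c₁ + 4 c₂ = 2.
Solve: c₁ = 1, c₂ = 1.
Particular solution: y = e^(-2x) + e^(4x).


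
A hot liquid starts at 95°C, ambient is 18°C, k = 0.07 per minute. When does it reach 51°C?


From T(t) = T_a + (T₀ - T_a)e^(-kt), set T(t) = 51:
(51 - 18) / (95 - 18) = e^(-0.07t), so t = -ln(0.429)/0.07 ≈ 12.1 minutes.


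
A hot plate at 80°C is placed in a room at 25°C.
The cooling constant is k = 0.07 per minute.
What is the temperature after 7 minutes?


Newton's law: dT/dt = -k(T - T_a) has solution T(t) = T_a + (T₀ - T_a)e^(-kt).
Plug in T_a = 25, T₀ = 80, k = 0.07, t = 7: T(7) = 25 + (55)e^(-0.49) ≈ 58.7°C.


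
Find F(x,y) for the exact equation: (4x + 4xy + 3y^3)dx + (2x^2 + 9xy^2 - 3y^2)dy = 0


Check exactness: ∂M/∂y = 4x + 9y^2 and ∂N/∂x = 4x + 9y^2; equal, so the equation is exact.
Integrate M with respect to x (treating y as constant): ∫M dx = 2x^2 + 2x^2y + 3xy^3 + h(y).
Differentiate w.r.t. y and set equal to N: the x-dependent terms already match, leaving h'(y) = -3y^2. Integrate: h(y) = -y^3.
So F(x,y) = 2x^2 + 2x^2y + 3xy^3 - y^3.
General solution: 2x^2 + 2x^2y + 3xy^3 - y^3 = C.


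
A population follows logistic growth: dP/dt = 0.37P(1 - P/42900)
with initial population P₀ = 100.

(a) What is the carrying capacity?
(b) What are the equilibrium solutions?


Logistic ODE dP/dt = 0.37P(1 - P/42900) has equilibria where dP/dt = 0, i.e. P = 0 or P = 42900.
The coefficient (1 - P/K) = 0 when P = K, identifying K = 42900 as the carrying capacity.
(a) K = 42900; (b) equilibria P = 0 and P = 42900.


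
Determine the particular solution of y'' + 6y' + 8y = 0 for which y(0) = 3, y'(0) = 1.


Characteristic roots of r² + 6r + 8 = 0 are -2, -4.
General solution y = c₁ e^(-2x) + c₂ e^(-4x).
Apply y(0) = 3: c₁ + c₂ = 3. Apply y'(0) = 1: -2 c₁ - 4 c₂ = 1.
Solve: c₁ = 13/2, c₂ = -7/2.
Particular solution: y = (13/2)e^(-2x) - (7/2)e^(-4x).


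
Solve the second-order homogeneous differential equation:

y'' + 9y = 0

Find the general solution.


Characteristic equation: r² + 9 = 0.
Discriminant is negative; roots r = 0 ± 3i (complex conjugate pair).
General solution uses e^(α x)(C₁ cos(β x) + C₂ sin(β x)): y = C₁cos(3x) + C₂sin(3x).


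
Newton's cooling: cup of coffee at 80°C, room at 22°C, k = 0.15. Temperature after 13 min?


Newton's law: dT/dt = -k(T - T_a) has solution T(t) = T_a + (T₀ - T_a)e^(-kt).
Plug in T_a = 22, T₀ = 80, k = 0.15, t = 13: T(13) = 22 + (58)e^(-1.95) ≈ 30.3°C.


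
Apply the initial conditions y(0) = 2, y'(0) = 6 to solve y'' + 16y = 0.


Characteristic roots of r² + 16 = 0 are ±4i, so y = C₁cos(4x) + C₂sin(4x).
Apply y(0) = 2: C₁ = 2. Differentiate and apply y'(0) = 6: 4·C₂ = 6, so C₂ = 3/2.
Particular solution: y = 2cos(4x) + (3/2)sin(4x).


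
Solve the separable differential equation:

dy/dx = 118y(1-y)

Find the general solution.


Separate: dy/[y(1-y)] = 118 dx.
Partial fractions: 1/[y(1-y)] = 1/y + 1/(1-y).
Integrate: ln|y/(1-y)| = 118x + C₀.
Solve for y: y = 1/(1 + Ce^(-118x)).


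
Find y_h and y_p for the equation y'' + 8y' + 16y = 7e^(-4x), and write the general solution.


Characteristic polynomial (r + 4)² = 0; repeated root r = -4.
y_h = (C₁ + C₂x)e^(-4x). Forcing matches the repeated root (resonance), so try y_p = Ax² e^(-4x).
Substitute and solve for A: 2A = 7, so A = 7/2.
General solution: y = (C₁ + C₂x + (7/2)x²)e^(-4x).


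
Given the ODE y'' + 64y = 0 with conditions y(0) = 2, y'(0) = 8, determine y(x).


Characteristic roots of r² + 64 = 0 are ±8i, so y = C₁cos(8x) + C₂sin(8x).
Apply y(0) = 2: C₁ = 2. Differentiate and apply y'(0) = 8: 8·C₂ = 8, so C₂ = 1.
Particular solution: y = 2cos(8x) + sin(8x).


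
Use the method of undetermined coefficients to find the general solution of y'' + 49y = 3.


Homogeneous part: r² + 49 = 0 ⇒ r = ±7i, so y_h = C₁cos(7x) + C₂sin(7x).
Try constant y_p = A; plug in: 49A = 3 ⇒ A = 3/49.
General solution: y = C₁cos(7x) + C₂sin(7x) + 3/49.


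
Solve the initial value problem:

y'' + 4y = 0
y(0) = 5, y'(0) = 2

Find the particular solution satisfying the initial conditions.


Characteristic roots of r² + 4 = 0 are ±2i, so y = C₁cos(2x) + C₂sin(2x).
Apply y(0) = 5: C₁ = 5. Differentiate and apply y'(0) = 2: 2·C₂ = 2, so C₂ = 1.
Particular solution: y = 5cos(2x) + sin(2x).


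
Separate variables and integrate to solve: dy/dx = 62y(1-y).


Separate: dy/[y(1-y)] = 62 dx.
Partial fractions: 1/[y(1-y)] = 1/y + 1/(1-y).
Integrate: ln|y/(1-y)| = 62x + C₀.
Solve for y: y = 1/(1 + Ce^(-62x)).


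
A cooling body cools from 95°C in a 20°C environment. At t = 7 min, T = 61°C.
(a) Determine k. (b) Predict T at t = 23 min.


Newton's law: T(t) = T_a + (T₀ - T_a)e^(-kt).
(a) Use T(7) = 61: (61 - 20)/(95 - 20) = e^(-k·7), so k = -ln(0.547)/7 ≈ 0.0863.
(b) Apply k to t = 23: T(23) = 20 + (75)e^(-1.984) ≈ 30.3°C.
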